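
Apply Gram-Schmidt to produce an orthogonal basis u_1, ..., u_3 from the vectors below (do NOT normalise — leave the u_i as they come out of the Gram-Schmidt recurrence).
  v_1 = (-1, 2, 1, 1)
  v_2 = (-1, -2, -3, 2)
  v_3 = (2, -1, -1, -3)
Orthogonal basis:
  u_1 = (-1, 2, 1, 1)
  u_2 = (-11/7, -6/7, -17/7, 18/7)
  u_3 = (1/10, 48/55, -113/110, -34/55)

Apply the Gram-Schmidt recurrence
  u_1 = v_1
  u_i = v_i − Σ_{j<i} ((v_i · u_j) / (u_j · u_j)) · u_j.

Step by step this gives:
  u_1 = (-1, 2, 1, 1)
  u_2 = (-11/7, -6/7, -17/7, 18/7)
  u_3 = (1/10, 48/55, -113/110, -34/55)

Orthogonality check:
  u_2 · u_1 = 0 (should be 0)
  u_3 · u_1 = 0 (should be 0)
  u_3 · u_2 = 0 (should be 0)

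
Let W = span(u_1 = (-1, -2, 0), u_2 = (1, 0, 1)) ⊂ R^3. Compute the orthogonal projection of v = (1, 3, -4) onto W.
proj_W(v) = (-5/9, 34/9, -22/9)

Set up U = [u_1 | ... | u_2] ∈ R^(3×2). The projector onto W = col(U) is P = U (U^T U)^(-1) U^T.
Compute U^T U =
  [5, -1]
  [-1, 2],
and U^T v = (-7, -3).
Solve U^T U · c = U^T v for the coefficients: c = (-17/9, -22/9). The projection is proj_W(v) = U c.
Check: (v - proj_W(v)) · u_1 = 0  (should be 0).
Check: (v - proj_W(v)) · u_2 = 0  (should be 0).
Result: proj_W(v) = (-5/9, 34/9, -22/9).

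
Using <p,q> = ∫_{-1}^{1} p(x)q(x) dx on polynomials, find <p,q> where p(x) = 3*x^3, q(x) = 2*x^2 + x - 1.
<p,q> = 6/5

Expand the product: p(x)·q(x) = 6*x^5 + 3*x^4 - 3*x^3.
∫_{-1}^{1} of each monomial x^k gives [2/(k+1) if k even, 0 if k odd]. Integrating term-by-term (or equivalently evaluating the antiderivative F(x) = x^6 + 3*x^5/5 - 3*x^4/4 at the endpoints):
  F(1) − F(−1) = 17/20 − (-7/20) = 6/5.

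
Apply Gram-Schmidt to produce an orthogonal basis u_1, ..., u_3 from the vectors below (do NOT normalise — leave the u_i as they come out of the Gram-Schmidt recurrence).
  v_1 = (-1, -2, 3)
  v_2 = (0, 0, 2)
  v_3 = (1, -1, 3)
Orthogonal basis:
  u_1 = (-1, -2, 3)
  u_2 = (3/7, 6/7, 5/7)
  u_3 = (6/5, -3/5, 0)

Apply the Gram-Schmidt recurrence
  u_1 = v_1
  u_i = v_i − Σ_{j<i} ((v_i · u_j) / (u_j · u_j)) · u_j.

Step by step this gives:
  u_1 = (-1, -2, 3)
  u_2 = (3/7, 6/7, 5/7)
  u_3 = (6/5, -3/5, 0)

Orthogonality check:
  u_2 · u_1 = 0 (should be 0)
  u_3 · u_1 = 0 (should be 0)
  u_3 · u_2 = 0 (should be 0)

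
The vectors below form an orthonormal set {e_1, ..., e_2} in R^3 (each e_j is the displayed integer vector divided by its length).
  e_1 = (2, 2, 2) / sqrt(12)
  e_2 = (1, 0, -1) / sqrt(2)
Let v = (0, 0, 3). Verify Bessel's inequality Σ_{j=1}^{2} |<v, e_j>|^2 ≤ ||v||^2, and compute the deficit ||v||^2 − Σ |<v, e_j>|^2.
Σ |<v, e_j>|^2 = 15/2; ||v||^2 = 9; deficit = 3/2

Write each e_j = u_j / sqrt(<u_j, u_j>) where u_j is the displayed integer vector. Then <v, e_j> = <v, u_j> / sqrt(<u_j, u_j>), so |<v, e_j>|^2 = <v, u_j>^2 / <u_j, u_j>.
Coefficients: <v, e_1> = 6/sqrt(12), <v, e_2> = -3/sqrt(2).
Square and sum: Σ |<v, e_j>|^2 = 15/2.
Compute ||v||^2 = v·v = 9.
Deficit = 9 − 15/2 = 3/2 ≥ 0, confirming Bessel's inequality. (The deficit equals ||v − Σ <v,e_j> e_j||^2, the squared distance from v to span{e_j}.)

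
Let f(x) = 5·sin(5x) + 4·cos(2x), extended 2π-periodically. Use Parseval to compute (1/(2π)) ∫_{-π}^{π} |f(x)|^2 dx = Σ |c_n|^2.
Σ |c_n|^2 = 41/2

Expand |f|^2 and use orthogonality of {sin(nx), cos(mx)} on [-π, π]:
  ∫_{-π}^{π} sin(nx)^2 dx = π, ∫ cos(mx)^2 dx = π, and cross terms integrate to 0.
So ∫_{-π}^{π} f(x)^2 dx = 5^2 · π + 4^2 · π = (25 + 16)π.
Divide by 2π: (25 + 16)/2 = 41/2.
By Parseval, this equals Σ |c_n|^2.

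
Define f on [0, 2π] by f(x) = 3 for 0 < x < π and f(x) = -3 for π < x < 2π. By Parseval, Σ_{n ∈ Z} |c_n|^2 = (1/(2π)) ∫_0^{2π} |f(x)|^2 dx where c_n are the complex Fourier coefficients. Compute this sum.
Σ |c_n|^2 = 9

Parseval equates the L^2 energy of f (normalised by 1/(2π)) with the ℓ^2 sum of its Fourier coefficients: (1/(2π)) ∫_0^{2π} |f|^2 = Σ |c_n|^2.
Compute the left side: (1/(2π)) [∫_0^π 3^2 dx + ∫_π^{2π} (-3)^2 dx] = (1/(2π)) · (9π + 9π) = (9 + 9)/2 = 9.
So Σ_{n ∈ Z} |c_n|^2 = 9.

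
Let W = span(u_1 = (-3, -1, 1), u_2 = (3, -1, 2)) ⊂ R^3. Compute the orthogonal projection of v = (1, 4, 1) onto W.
proj_W(v) = (159/118, 103/118, -64/59)

Set up U = [u_1 | ... | u_2] ∈ R^(3×2). The projector onto W = col(U) is P = U (U^T U)^(-1) U^T.
Compute U^T U =
  [11, -6]
  [-6, 14],
and U^T v = (-6, 1).
Solve U^T U · c = U^T v for the coefficients: c = (-39/59, -25/118). The projection is proj_W(v) = U c.
Check: (v - proj_W(v)) · u_1 = 0  (should be 0).
Check: (v - proj_W(v)) · u_2 = 0  (should be 0).
Result: proj_W(v) = (159/118, 103/118, -64/59).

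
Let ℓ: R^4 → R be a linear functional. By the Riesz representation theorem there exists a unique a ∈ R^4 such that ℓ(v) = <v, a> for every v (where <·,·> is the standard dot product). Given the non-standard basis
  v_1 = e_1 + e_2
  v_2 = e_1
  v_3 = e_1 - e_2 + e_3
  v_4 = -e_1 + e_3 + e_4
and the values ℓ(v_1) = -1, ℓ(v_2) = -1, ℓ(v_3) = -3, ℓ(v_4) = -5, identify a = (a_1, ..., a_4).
a = (-1, 0, -2, -4)

Write a = (a_1, ..., a_4) in the standard basis. For each basis vector v_i, ℓ(v_i) = <v_i, a> is a linear equation in the a_j's. Collect the n equations into a matrix system V a = ℓ, where row i of V is v_i (expressed in the standard basis). Since V is invertible (lower-triangular with 1s on the diagonal, up to permutation), solve by back-substitution:
  V =
[[1, 1, 0, 0],
 [1, 0, 0, 0],
 [1, -1, 1, 0],
 [-1, 0, 1, 1]]
  V a = (-1, -1, -3, -5)
Solving gives a = (-1, 0, -2, -4).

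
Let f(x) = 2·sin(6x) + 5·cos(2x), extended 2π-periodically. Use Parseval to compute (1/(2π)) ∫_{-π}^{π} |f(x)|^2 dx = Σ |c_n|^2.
Σ |c_n|^2 = 29/2

Expand |f|^2 and use orthogonality of {sin(nx), cos(mx)} on [-π, π]:
  ∫_{-π}^{π} sin(nx)^2 dx = π, ∫ cos(mx)^2 dx = π, and cross terms integrate to 0.
So ∫_{-π}^{π} f(x)^2 dx = 2^2 · π + 5^2 · π = (4 + 25)π.
Divide by 2π: (4 + 25)/2 = 29/2.
By Parseval, this equals Σ |c_n|^2.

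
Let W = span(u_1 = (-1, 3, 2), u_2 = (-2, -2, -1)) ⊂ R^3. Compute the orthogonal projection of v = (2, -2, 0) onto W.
proj_W(v) = (28/15, -4/3, -16/15)

Set up U = [u_1 | ... | u_2] ∈ R^(3×2). The projector onto W = col(U) is P = U (U^T U)^(-1) U^T.
Compute U^T U =
  [14, -6]
  [-6, 9],
and U^T v = (-8, 0).
Solve U^T U · c = U^T v for the coefficients: c = (-4/5, -8/15). The projection is proj_W(v) = U c.
Check: (v - proj_W(v)) · u_1 = 0  (should be 0).
Check: (v - proj_W(v)) · u_2 = 0  (should be 0).
Result: proj_W(v) = (28/15, -4/3, -16/15).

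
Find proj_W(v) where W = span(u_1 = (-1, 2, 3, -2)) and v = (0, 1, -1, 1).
proj_W(v) = (1/6, -1/3, -1/2, 1/3)

Set up U = [u_1 | ... | u_1] ∈ R^(4×1). The projector onto W = col(U) is P = U (U^T U)^(-1) U^T.
Compute U^T U =
  [18],
and U^T v = (-3).
Solve U^T U · c = U^T v for the coefficients: c = (-1/6). The projection is proj_W(v) = U c.
Check: (v - proj_W(v)) · u_1 = 0  (should be 0).
Result: proj_W(v) = (1/6, -1/3, -1/2, 1/3).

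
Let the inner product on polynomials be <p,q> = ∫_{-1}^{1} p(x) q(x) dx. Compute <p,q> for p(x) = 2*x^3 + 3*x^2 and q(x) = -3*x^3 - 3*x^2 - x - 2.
<p,q> = -354/35

Expand the product: p(x)·q(x) = -6*x^6 - 15*x^5 - 11*x^4 - 7*x^3 - 6*x^2.
∫_{-1}^{1} of each monomial x^k gives [2/(k+1) if k even, 0 if k odd]. Integrating term-by-term (or equivalently evaluating the antiderivative F(x) = -6*x^7/7 - 5*x^6/2 - 11*x^5/5 - 7*x^4/4 - 2*x^3 at the endpoints):
  F(1) − F(−1) = -1303/140 − (113/140) = -354/35.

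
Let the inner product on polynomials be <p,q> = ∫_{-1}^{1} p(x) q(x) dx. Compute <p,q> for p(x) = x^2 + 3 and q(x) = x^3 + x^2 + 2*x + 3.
<p,q> = 112/5

Expand the product: p(x)·q(x) = x^5 + x^4 + 5*x^3 + 6*x^2 + 6*x + 9.
∫_{-1}^{1} of each monomial x^k gives [2/(k+1) if k even, 0 if k odd]. Integrating term-by-term (or equivalently evaluating the antiderivative F(x) = x^6/6 + x^5/5 + 5*x^4/4 + 2*x^3 + 3*x^2 + 9*x at the endpoints):
  F(1) − F(−1) = 937/60 − (-407/60) = 112/5.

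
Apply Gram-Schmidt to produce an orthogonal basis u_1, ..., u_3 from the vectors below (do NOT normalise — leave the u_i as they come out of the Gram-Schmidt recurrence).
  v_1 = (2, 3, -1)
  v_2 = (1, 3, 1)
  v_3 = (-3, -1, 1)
Orthogonal basis:
  u_1 = (2, 3, -1)
  u_2 = (-3/7, 6/7, 12/7)
  u_3 = (-4/3, 2/3, -2/3)

Apply the Gram-Schmidt recurrence
  u_1 = v_1
  u_i = v_i − Σ_{j<i} ((v_i · u_j) / (u_j · u_j)) · u_j.

Step by step this gives:
  u_1 = (2, 3, -1)
  u_2 = (-3/7, 6/7, 12/7)
  u_3 = (-4/3, 2/3, -2/3)

Orthogonality check:
  u_2 · u_1 = 0 (should be 0)
  u_3 · u_1 = 0 (should be 0)
  u_3 · u_2 = 0 (should be 0)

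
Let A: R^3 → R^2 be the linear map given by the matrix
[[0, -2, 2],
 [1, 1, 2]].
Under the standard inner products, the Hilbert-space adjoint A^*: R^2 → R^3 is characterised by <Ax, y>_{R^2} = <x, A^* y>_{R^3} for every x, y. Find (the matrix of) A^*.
A^* = A^T =
[[0, 1],
 [-2, 1],
 [2, 2]]

For real matrices with standard dot products, the defining identity <Ax, y> = <x, A^* y> gives (Ax)^T y = x^T (A^*) y, i.e. x^T A^T y = x^T (A^*) y. Since this holds for all x, y, we must have A^* = A^T. Therefore
A^* =
[[0, 1],
 [-2, 1],
 [2, 2]].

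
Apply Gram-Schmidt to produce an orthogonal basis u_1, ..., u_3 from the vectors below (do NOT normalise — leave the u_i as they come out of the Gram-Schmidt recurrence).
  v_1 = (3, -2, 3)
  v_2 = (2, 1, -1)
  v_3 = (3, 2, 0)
Orthogonal basis:
  u_1 = (3, -2, 3)
  u_2 = (41/22, 12/11, -25/22)
  u_3 = (-15/131, 135/131, 105/131)

Apply the Gram-Schmidt recurrence
  u_1 = v_1
  u_i = v_i − Σ_{j<i} ((v_i · u_j) / (u_j · u_j)) · u_j.

Step by step this gives:
  u_1 = (3, -2, 3)
  u_2 = (41/22, 12/11, -25/22)
  u_3 = (-15/131, 135/131, 105/131)

Orthogonality check:
  u_2 · u_1 = 0 (should be 0)
  u_3 · u_1 = 0 (should be 0)
  u_3 · u_2 = 0 (should be 0)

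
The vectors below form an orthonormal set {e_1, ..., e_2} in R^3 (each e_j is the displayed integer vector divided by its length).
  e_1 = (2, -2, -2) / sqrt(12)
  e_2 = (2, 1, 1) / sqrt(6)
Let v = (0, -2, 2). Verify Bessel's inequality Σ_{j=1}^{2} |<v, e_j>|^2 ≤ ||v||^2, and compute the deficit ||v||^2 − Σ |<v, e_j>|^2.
Σ |<v, e_j>|^2 = 0; ||v||^2 = 8; deficit = 8

Write each e_j = u_j / sqrt(<u_j, u_j>) where u_j is the displayed integer vector. Then <v, e_j> = <v, u_j> / sqrt(<u_j, u_j>), so |<v, e_j>|^2 = <v, u_j>^2 / <u_j, u_j>.
Coefficients: <v, e_1> = 0/sqrt(12), <v, e_2> = 0/sqrt(6).
Square and sum: Σ |<v, e_j>|^2 = 0.
Compute ||v||^2 = v·v = 8.
Deficit = 8 − 0 = 8 ≥ 0, confirming Bessel's inequality. (The deficit equals ||v − Σ <v,e_j> e_j||^2, the squared distance from v to span{e_j}.)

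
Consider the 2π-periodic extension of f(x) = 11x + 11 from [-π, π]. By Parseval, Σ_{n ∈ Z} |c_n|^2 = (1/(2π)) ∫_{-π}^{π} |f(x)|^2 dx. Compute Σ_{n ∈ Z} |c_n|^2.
Σ |c_n|^2 = 121π^2/3 + 121

Expand and integrate term by term over [-π, π]:
  ∫ (11x)^2 dx = 121·(2π^3/3); ∫ 2·11·(11)·x dx = 0 (odd integrand); ∫ 11^2 dx = 121·2π.
So (1/(2π)) ∫_{-π}^{π} (11x + 11)^2 dx = 121π^2/3 + 121 = 121π^2/3 + 121.
Parseval ⇒ Σ |c_n|^2 = 121π^2/3 + 121.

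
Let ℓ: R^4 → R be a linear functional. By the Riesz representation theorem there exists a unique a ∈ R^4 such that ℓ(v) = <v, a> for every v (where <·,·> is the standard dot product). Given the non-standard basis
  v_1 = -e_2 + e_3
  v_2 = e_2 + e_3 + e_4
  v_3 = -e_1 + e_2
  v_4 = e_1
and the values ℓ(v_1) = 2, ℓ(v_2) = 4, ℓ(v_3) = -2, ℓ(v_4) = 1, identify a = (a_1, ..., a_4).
a = (1, -1, 1, 4)

Write a = (a_1, ..., a_4) in the standard basis. For each basis vector v_i, ℓ(v_i) = <v_i, a> is a linear equation in the a_j's. Collect the n equations into a matrix system V a = ℓ, where row i of V is v_i (expressed in the standard basis). Since V is invertible (lower-triangular with 1s on the diagonal, up to permutation), solve by back-substitution:
  V =
[[0, -1, 1, 0],
 [0, 1, 1, 1],
 [-1, 1, 0, 0],
 [1, 0, 0, 0]]
  V a = (2, 4, -2, 1)
Solving gives a = (1, -1, 1, 4).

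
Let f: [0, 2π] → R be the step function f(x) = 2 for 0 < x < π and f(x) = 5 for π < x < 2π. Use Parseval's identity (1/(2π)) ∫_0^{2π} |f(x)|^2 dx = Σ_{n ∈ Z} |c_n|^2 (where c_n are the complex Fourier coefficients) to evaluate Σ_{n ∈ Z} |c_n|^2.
Σ |c_n|^2 = 29/2

Parseval equates the L^2 energy of f (normalised by 1/(2π)) with the ℓ^2 sum of its Fourier coefficients: (1/(2π)) ∫_0^{2π} |f|^2 = Σ |c_n|^2.
Compute the left side: (1/(2π)) [∫_0^π 2^2 dx + ∫_π^{2π} 5^2 dx] = (1/(2π)) · (4π + 25π) = (4 + 25)/2 = 29/2.
So Σ_{n ∈ Z} |c_n|^2 = 29/2.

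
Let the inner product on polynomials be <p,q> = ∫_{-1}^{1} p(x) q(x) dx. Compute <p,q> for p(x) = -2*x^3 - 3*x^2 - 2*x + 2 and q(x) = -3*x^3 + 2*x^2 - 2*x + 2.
<p,q> = 1328/105

Expand the product: p(x)·q(x) = 6*x^6 + 5*x^5 + 4*x^4 - 8*x^3 + 2*x^2 - 8*x + 4.
∫_{-1}^{1} of each monomial x^k gives [2/(k+1) if k even, 0 if k odd]. Integrating term-by-term (or equivalently evaluating the antiderivative F(x) = 6*x^7/7 + 5*x^6/6 + 4*x^5/5 - 2*x^4 + 2*x^3/3 - 4*x^2 + 4*x at the endpoints):
  F(1) − F(−1) = 81/70 − (-2413/210) = 1328/105.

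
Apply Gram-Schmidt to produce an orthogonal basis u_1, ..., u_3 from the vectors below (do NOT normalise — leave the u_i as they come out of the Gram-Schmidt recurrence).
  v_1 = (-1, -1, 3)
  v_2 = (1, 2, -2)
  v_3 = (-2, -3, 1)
Orthogonal basis:
  u_1 = (-1, -1, 3)
  u_2 = (2/11, 13/11, 5/11)
  u_3 = (-8/9, 2/9, -2/9)

Apply the Gram-Schmidt recurrence
  u_1 = v_1
  u_i = v_i − Σ_{j<i} ((v_i · u_j) / (u_j · u_j)) · u_j.

Step by step this gives:
  u_1 = (-1, -1, 3)
  u_2 = (2/11, 13/11, 5/11)
  u_3 = (-8/9, 2/9, -2/9)

Orthogonality check:
  u_2 · u_1 = 0 (should be 0)
  u_3 · u_1 = 0 (should be 0)
  u_3 · u_2 = 0 (should be 0)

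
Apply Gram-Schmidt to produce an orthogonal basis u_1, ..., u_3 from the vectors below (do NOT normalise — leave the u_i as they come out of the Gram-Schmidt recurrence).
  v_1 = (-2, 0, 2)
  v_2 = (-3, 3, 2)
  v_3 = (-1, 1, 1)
Orthogonal basis:
  u_1 = (-2, 0, 2)
  u_2 = (-1/2, 3, -1/2)
  u_3 = (3/19, 1/19, 3/19)

Apply the Gram-Schmidt recurrence
  u_1 = v_1
  u_i = v_i − Σ_{j<i} ((v_i · u_j) / (u_j · u_j)) · u_j.

Step by step this gives:
  u_1 = (-2, 0, 2)
  u_2 = (-1/2, 3, -1/2)
  u_3 = (3/19, 1/19, 3/19)

Orthogonality check:
  u_2 · u_1 = 0 (should be 0)
  u_3 · u_1 = 0 (should be 0)
  u_3 · u_2 = 0 (should be 0)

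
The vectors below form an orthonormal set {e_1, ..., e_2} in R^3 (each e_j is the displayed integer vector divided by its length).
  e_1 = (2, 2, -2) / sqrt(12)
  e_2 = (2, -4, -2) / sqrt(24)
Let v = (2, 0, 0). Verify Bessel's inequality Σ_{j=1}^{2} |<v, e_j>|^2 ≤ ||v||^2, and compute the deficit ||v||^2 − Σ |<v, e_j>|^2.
Σ |<v, e_j>|^2 = 2; ||v||^2 = 4; deficit = 2

Write each e_j = u_j / sqrt(<u_j, u_j>) where u_j is the displayed integer vector. Then <v, e_j> = <v, u_j> / sqrt(<u_j, u_j>), so |<v, e_j>|^2 = <v, u_j>^2 / <u_j, u_j>.
Coefficients: <v, e_1> = 4/sqrt(12), <v, e_2> = 4/sqrt(24).
Square and sum: Σ |<v, e_j>|^2 = 2.
Compute ||v||^2 = v·v = 4.
Deficit = 4 − 2 = 2 ≥ 0, confirming Bessel's inequality. (The deficit equals ||v − Σ <v,e_j> e_j||^2, the squared distance from v to span{e_j}.)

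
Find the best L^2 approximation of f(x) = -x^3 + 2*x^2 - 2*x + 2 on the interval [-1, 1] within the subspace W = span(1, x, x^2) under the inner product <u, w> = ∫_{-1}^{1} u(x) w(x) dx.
g(x) = 2*x^2 - 13*x/5 + 2

The best approximation g ∈ W is the orthogonal projection of f onto W. Writing g = a_0 + a_1 x + a_2 x^2, the coefficients solve the normal equations G · a = b where
  G_{ij} = <φ_i, φ_j> and b_i = <f, φ_i>, with φ_0 = 1, φ_1 = x, φ_2 = x^2.
G =
  [2, 0, 2/3]
  [0, 2/3, 0]
  [2/3, 0, 2/5],
b = (16/3, -26/15, 32/15).
Solving gives a_0 = 2, a_1 = -13/5, a_2 = 2, so
  g(x) = 2*x^2 - 13*x/5 + 2.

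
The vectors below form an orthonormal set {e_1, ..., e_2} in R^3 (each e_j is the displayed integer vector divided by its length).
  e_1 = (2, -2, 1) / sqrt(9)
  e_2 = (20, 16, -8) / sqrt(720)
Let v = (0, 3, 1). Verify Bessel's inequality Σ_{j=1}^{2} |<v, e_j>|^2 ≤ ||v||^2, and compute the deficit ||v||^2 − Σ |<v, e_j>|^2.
Σ |<v, e_j>|^2 = 5; ||v||^2 = 10; deficit = 5

Write each e_j = u_j / sqrt(<u_j, u_j>) where u_j is the displayed integer vector. Then <v, e_j> = <v, u_j> / sqrt(<u_j, u_j>), so |<v, e_j>|^2 = <v, u_j>^2 / <u_j, u_j>.
Coefficients: <v, e_1> = -5/sqrt(9), <v, e_2> = 40/sqrt(720).
Square and sum: Σ |<v, e_j>|^2 = 5.
Compute ||v||^2 = v·v = 10.
Deficit = 10 − 5 = 5 ≥ 0, confirming Bessel's inequality. (The deficit equals ||v − Σ <v,e_j> e_j||^2, the squared distance from v to span{e_j}.)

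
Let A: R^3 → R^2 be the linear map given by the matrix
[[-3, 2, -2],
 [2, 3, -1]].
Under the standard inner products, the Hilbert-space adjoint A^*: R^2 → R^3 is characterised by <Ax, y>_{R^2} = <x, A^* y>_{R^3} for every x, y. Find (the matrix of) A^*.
A^* = A^T =
[[-3, 2],
 [2, 3],
 [-2, -1]]

For real matrices with standard dot products, the defining identity <Ax, y> = <x, A^* y> gives (Ax)^T y = x^T (A^*) y, i.e. x^T A^T y = x^T (A^*) y. Since this holds for all x, y, we must have A^* = A^T. Therefore
A^* =
[[-3, 2],
 [2, 3],
 [-2, -1]].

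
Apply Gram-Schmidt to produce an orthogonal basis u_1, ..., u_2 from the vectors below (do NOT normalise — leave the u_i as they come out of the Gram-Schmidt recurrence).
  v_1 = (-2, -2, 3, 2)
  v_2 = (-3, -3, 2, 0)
Orthogonal basis:
  u_1 = (-2, -2, 3, 2)
  u_2 = (-9/7, -9/7, -4/7, -12/7)

Apply the Gram-Schmidt recurrence
  u_1 = v_1
  u_i = v_i − Σ_{j<i} ((v_i · u_j) / (u_j · u_j)) · u_j.

Step by step this gives:
  u_1 = (-2, -2, 3, 2)
  u_2 = (-9/7, -9/7, -4/7, -12/7)

Orthogonality check:
  u_2 · u_1 = 0 (should be 0)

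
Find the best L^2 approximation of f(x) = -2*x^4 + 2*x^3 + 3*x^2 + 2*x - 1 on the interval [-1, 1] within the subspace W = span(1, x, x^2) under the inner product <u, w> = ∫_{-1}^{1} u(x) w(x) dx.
g(x) = 9*x^2/7 + 16*x/5 - 29/35

The best approximation g ∈ W is the orthogonal projection of f onto W. Writing g = a_0 + a_1 x + a_2 x^2, the coefficients solve the normal equations G · a = b where
  G_{ij} = <φ_i, φ_j> and b_i = <f, φ_i>, with φ_0 = 1, φ_1 = x, φ_2 = x^2.
G =
  [2, 0, 2/3]
  [0, 2/3, 0]
  [2/3, 0, 2/5],
b = (-4/5, 32/15, -4/105).
Solving gives a_0 = -29/35, a_1 = 16/5, a_2 = 9/7, so
  g(x) = 9*x^2/7 + 16*x/5 - 29/35.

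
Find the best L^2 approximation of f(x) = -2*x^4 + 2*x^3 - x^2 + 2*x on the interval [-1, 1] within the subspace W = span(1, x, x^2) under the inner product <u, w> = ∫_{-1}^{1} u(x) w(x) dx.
g(x) = -19*x^2/7 + 16*x/5 + 6/35

The best approximation g ∈ W is the orthogonal projection of f onto W. Writing g = a_0 + a_1 x + a_2 x^2, the coefficients solve the normal equations G · a = b where
  G_{ij} = <φ_i, φ_j> and b_i = <f, φ_i>, with φ_0 = 1, φ_1 = x, φ_2 = x^2.
G =
  [2, 0, 2/3]
  [0, 2/3, 0]
  [2/3, 0, 2/5],
b = (-22/15, 32/15, -34/35).
Solving gives a_0 = 6/35, a_1 = 16/5, a_2 = -19/7, so
  g(x) = -19*x^2/7 + 16*x/5 + 6/35.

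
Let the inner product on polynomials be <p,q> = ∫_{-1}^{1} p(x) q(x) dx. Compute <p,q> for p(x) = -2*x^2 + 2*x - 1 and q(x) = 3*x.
<p,q> = 4

Expand the product: p(x)·q(x) = -6*x^3 + 6*x^2 - 3*x.
∫_{-1}^{1} of each monomial x^k gives [2/(k+1) if k even, 0 if k odd]. Integrating term-by-term (or equivalently evaluating the antiderivative F(x) = -3*x^4/2 + 2*x^3 - 3*x^2/2 at the endpoints):
  F(1) − F(−1) = -1 − (-5) = 4.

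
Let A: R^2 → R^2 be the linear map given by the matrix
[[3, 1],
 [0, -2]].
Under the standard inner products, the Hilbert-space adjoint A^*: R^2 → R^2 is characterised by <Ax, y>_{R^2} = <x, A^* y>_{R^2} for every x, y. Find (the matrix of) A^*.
A^* = A^T =
[[3, 0],
 [1, -2]]

For real matrices with standard dot products, the defining identity <Ax, y> = <x, A^* y> gives (Ax)^T y = x^T (A^*) y, i.e. x^T A^T y = x^T (A^*) y. Since this holds for all x, y, we must have A^* = A^T. Therefore
A^* =
[[3, 0],
 [1, -2]].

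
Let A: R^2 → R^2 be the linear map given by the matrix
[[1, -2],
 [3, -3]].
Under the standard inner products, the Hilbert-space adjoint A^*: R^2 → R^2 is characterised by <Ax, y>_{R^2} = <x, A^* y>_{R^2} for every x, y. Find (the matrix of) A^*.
A^* = A^T =
[[1, 3],
 [-2, -3]]

For real matrices with standard dot products, the defining identity <Ax, y> = <x, A^* y> gives (Ax)^T y = x^T (A^*) y, i.e. x^T A^T y = x^T (A^*) y. Since this holds for all x, y, we must have A^* = A^T. Therefore
A^* =
[[1, 3],
 [-2, -3]].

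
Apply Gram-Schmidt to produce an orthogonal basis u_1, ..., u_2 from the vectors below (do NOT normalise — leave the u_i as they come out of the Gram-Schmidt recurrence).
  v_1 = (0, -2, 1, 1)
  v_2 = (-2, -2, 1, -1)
Orthogonal basis:
  u_1 = (0, -2, 1, 1)
  u_2 = (-2, -2/3, 1/3, -5/3)

Apply the Gram-Schmidt recurrence
  u_1 = v_1
  u_i = v_i − Σ_{j<i} ((v_i · u_j) / (u_j · u_j)) · u_j.

Step by step this gives:
  u_1 = (0, -2, 1, 1)
  u_2 = (-2, -2/3, 1/3, -5/3)

Orthogonality check:
  u_2 · u_1 = 0 (should be 0)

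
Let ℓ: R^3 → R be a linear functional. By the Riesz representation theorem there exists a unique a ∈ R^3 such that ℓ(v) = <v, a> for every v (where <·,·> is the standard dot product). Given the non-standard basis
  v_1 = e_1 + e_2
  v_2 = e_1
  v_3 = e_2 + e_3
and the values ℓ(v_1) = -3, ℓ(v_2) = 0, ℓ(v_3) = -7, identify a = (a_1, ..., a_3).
a = (0, -3, -4)

Write a = (a_1, ..., a_3) in the standard basis. For each basis vector v_i, ℓ(v_i) = <v_i, a> is a linear equation in the a_j's. Collect the n equations into a matrix system V a = ℓ, where row i of V is v_i (expressed in the standard basis). Since V is invertible (lower-triangular with 1s on the diagonal, up to permutation), solve by back-substitution:
  V =
[[1, 1, 0],
 [1, 0, 0],
 [0, 1, 1]]
  V a = (-3, 0, -7)
Solving gives a = (0, -3, -4).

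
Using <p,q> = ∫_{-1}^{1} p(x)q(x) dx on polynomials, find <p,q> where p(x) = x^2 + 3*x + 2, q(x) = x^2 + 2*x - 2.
<p,q> = -18/5

Expand the product: p(x)·q(x) = x^4 + 5*x^3 + 6*x^2 - 2*x - 4.
∫_{-1}^{1} of each monomial x^k gives [2/(k+1) if k even, 0 if k odd]. Integrating term-by-term (or equivalently evaluating the antiderivative F(x) = x^5/5 + 5*x^4/4 + 2*x^3 - x^2 - 4*x at the endpoints):
  F(1) − F(−1) = -31/20 − (41/20) = -18/5.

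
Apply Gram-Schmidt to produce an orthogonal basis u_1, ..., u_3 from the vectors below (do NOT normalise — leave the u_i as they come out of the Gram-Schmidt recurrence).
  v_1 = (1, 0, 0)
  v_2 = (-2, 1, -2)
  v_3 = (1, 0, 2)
Orthogonal basis:
  u_1 = (1, 0, 0)
  u_2 = (0, 1, -2)
  u_3 = (0, 4/5, 2/5)

Apply the Gram-Schmidt recurrence
  u_1 = v_1
  u_i = v_i − Σ_{j<i} ((v_i · u_j) / (u_j · u_j)) · u_j.

Step by step this gives:
  u_1 = (1, 0, 0)
  u_2 = (0, 1, -2)
  u_3 = (0, 4/5, 2/5)

Orthogonality check:
  u_2 · u_1 = 0 (should be 0)
  u_3 · u_1 = 0 (should be 0)
  u_3 · u_2 = 0 (should be 0)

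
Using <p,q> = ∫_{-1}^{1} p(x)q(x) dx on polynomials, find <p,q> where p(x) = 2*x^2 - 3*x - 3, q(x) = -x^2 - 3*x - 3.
<p,q> = 106/5

Expand the product: p(x)·q(x) = -2*x^4 - 3*x^3 + 6*x^2 + 18*x + 9.
∫_{-1}^{1} of each monomial x^k gives [2/(k+1) if k even, 0 if k odd]. Integrating term-by-term (or equivalently evaluating the antiderivative F(x) = -2*x^5/5 - 3*x^4/4 + 2*x^3 + 9*x^2 + 9*x at the endpoints):
  F(1) − F(−1) = 377/20 − (-47/20) = 106/5.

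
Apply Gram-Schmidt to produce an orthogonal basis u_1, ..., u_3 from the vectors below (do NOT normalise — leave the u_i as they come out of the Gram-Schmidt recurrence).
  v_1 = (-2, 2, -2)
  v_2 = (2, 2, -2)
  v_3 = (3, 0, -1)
Orthogonal basis:
  u_1 = (-2, 2, -2)
  u_2 = (8/3, 4/3, -4/3)
  u_3 = (0, -1/2, -1/2)

Apply the Gram-Schmidt recurrence
  u_1 = v_1
  u_i = v_i − Σ_{j<i} ((v_i · u_j) / (u_j · u_j)) · u_j.

Step by step this gives:
  u_1 = (-2, 2, -2)
  u_2 = (8/3, 4/3, -4/3)
  u_3 = (0, -1/2, -1/2)

Orthogonality check:
  u_2 · u_1 = 0 (should be 0)
  u_3 · u_1 = 0 (should be 0)
  u_3 · u_2 = 0 (should be 0)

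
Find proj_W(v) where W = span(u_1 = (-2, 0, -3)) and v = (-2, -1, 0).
proj_W(v) = (-8/13, 0, -12/13)

Set up U = [u_1 | ... | u_1] ∈ R^(3×1). The projector onto W = col(U) is P = U (U^T U)^(-1) U^T.
Compute U^T U =
  [13],
and U^T v = (4).
Solve U^T U · c = U^T v for the coefficients: c = (4/13). The projection is proj_W(v) = U c.
Check: (v - proj_W(v)) · u_1 = 0  (should be 0).
Result: proj_W(v) = (-8/13, 0, -12/13).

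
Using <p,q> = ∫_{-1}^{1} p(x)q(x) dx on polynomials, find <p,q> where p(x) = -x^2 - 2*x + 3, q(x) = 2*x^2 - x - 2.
<p,q> = -92/15

Expand the product: p(x)·q(x) = -2*x^4 - 3*x^3 + 10*x^2 + x - 6.
∫_{-1}^{1} of each monomial x^k gives [2/(k+1) if k even, 0 if k odd]. Integrating term-by-term (or equivalently evaluating the antiderivative F(x) = -2*x^5/5 - 3*x^4/4 + 10*x^3/3 + x^2/2 - 6*x at the endpoints):
  F(1) − F(−1) = -199/60 − (169/60) = -92/15.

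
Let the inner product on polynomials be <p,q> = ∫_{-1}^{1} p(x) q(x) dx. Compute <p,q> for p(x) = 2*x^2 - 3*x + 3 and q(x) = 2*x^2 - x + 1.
<p,q> = 224/15

Expand the product: p(x)·q(x) = 4*x^4 - 8*x^3 + 11*x^2 - 6*x + 3.
∫_{-1}^{1} of each monomial x^k gives [2/(k+1) if k even, 0 if k odd]. Integrating term-by-term (or equivalently evaluating the antiderivative F(x) = 4*x^5/5 - 2*x^4 + 11*x^3/3 - 3*x^2 + 3*x at the endpoints):
  F(1) − F(−1) = 37/15 − (-187/15) = 224/15.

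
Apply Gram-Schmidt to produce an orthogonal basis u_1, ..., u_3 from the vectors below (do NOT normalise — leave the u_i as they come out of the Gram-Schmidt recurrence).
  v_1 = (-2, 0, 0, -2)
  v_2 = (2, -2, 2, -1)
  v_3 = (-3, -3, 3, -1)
Orthogonal basis:
  u_1 = (-2, 0, 0, -2)
  u_2 = (3/2, -2, 2, -3/2)
  u_3 = (-52/25, -39/25, 39/25, 52/25)

Apply the Gram-Schmidt recurrence
  u_1 = v_1
  u_i = v_i − Σ_{j<i} ((v_i · u_j) / (u_j · u_j)) · u_j.

Step by step this gives:
  u_1 = (-2, 0, 0, -2)
  u_2 = (3/2, -2, 2, -3/2)
  u_3 = (-52/25, -39/25, 39/25, 52/25)

Orthogonality check:
  u_2 · u_1 = 0 (should be 0)
  u_3 · u_1 = 0 (should be 0)
  u_3 · u_2 = 0 (should be 0)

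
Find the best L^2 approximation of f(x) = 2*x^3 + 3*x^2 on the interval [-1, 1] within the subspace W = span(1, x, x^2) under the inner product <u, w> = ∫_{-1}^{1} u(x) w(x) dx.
g(x) = 3*x^2 + 6*x/5

The best approximation g ∈ W is the orthogonal projection of f onto W. Writing g = a_0 + a_1 x + a_2 x^2, the coefficients solve the normal equations G · a = b where
  G_{ij} = <φ_i, φ_j> and b_i = <f, φ_i>, with φ_0 = 1, φ_1 = x, φ_2 = x^2.
G =
  [2, 0, 2/3]
  [0, 2/3, 0]
  [2/3, 0, 2/5],
b = (2, 4/5, 6/5).
Solving gives a_0 = 0, a_1 = 6/5, a_2 = 3, so
  g(x) = 3*x^2 + 6*x/5.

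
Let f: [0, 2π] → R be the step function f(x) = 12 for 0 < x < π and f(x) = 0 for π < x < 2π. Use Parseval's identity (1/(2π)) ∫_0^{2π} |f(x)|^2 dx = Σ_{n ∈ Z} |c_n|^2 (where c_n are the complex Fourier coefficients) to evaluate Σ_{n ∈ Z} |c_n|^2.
Σ |c_n|^2 = 72

Parseval equates the L^2 energy of f (normalised by 1/(2π)) with the ℓ^2 sum of its Fourier coefficients: (1/(2π)) ∫_0^{2π} |f|^2 = Σ |c_n|^2.
Compute the left side: (1/(2π)) [∫_0^π 12^2 dx + ∫_π^{2π} 0^2 dx] = (1/(2π)) · (144π + 0π) = (144 + 0)/2 = 72.
So Σ_{n ∈ Z} |c_n|^2 = 72.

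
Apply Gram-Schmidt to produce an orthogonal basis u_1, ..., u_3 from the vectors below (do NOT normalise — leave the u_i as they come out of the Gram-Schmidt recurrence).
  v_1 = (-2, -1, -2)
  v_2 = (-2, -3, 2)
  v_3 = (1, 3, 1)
Orthogonal basis:
  u_1 = (-2, -1, -2)
  u_2 = (-4/3, -8/3, 8/3)
  u_3 = (-10/9, 10/9, 5/9)

Apply the Gram-Schmidt recurrence
  u_1 = v_1
  u_i = v_i − Σ_{j<i} ((v_i · u_j) / (u_j · u_j)) · u_j.

Step by step this gives:
  u_1 = (-2, -1, -2)
  u_2 = (-4/3, -8/3, 8/3)
  u_3 = (-10/9, 10/9, 5/9)

Orthogonality check:
  u_2 · u_1 = 0 (should be 0)
  u_3 · u_1 = 0 (should be 0)
  u_3 · u_2 = 0 (should be 0)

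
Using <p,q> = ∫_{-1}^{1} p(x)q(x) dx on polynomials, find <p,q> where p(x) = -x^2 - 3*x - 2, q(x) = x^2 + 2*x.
<p,q> = -86/15

Expand the product: p(x)·q(x) = -x^4 - 5*x^3 - 8*x^2 - 4*x.
∫_{-1}^{1} of each monomial x^k gives [2/(k+1) if k even, 0 if k odd]. Integrating term-by-term (or equivalently evaluating the antiderivative F(x) = -x^5/5 - 5*x^4/4 - 8*x^3/3 - 2*x^2 at the endpoints):
  F(1) − F(−1) = -367/60 − (-23/60) = -86/15.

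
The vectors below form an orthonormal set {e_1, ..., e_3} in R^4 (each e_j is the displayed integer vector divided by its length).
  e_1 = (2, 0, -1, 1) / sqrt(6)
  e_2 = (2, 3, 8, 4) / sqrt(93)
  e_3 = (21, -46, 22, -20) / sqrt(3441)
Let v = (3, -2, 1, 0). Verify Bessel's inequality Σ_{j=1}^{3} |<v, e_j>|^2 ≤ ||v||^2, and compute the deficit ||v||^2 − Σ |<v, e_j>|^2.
Σ |<v, e_j>|^2 = 1033/74; ||v||^2 = 14; deficit = 3/74

Write each e_j = u_j / sqrt(<u_j, u_j>) where u_j is the displayed integer vector. Then <v, e_j> = <v, u_j> / sqrt(<u_j, u_j>), so |<v, e_j>|^2 = <v, u_j>^2 / <u_j, u_j>.
Coefficients: <v, e_1> = 5/sqrt(6), <v, e_2> = 8/sqrt(93), <v, e_3> = 177/sqrt(3441).
Square and sum: Σ |<v, e_j>|^2 = 1033/74.
Compute ||v||^2 = v·v = 14.
Deficit = 14 − 1033/74 = 3/74 ≥ 0, confirming Bessel's inequality. (The deficit equals ||v − Σ <v,e_j> e_j||^2, the squared distance from v to span{e_j}.)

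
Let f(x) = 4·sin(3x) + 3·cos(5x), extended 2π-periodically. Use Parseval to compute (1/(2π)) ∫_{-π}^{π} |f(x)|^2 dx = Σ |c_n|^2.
Σ |c_n|^2 = 25/2

Expand |f|^2 and use orthogonality of {sin(nx), cos(mx)} on [-π, π]:
  ∫_{-π}^{π} sin(nx)^2 dx = π, ∫ cos(mx)^2 dx = π, and cross terms integrate to 0.
So ∫_{-π}^{π} f(x)^2 dx = 4^2 · π + 3^2 · π = (16 + 9)π.
Divide by 2π: (16 + 9)/2 = 25/2.
By Parseval, this equals Σ |c_n|^2.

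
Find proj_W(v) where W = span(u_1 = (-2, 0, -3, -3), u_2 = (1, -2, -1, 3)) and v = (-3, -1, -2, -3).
proj_W(v) = (-255/133, 8/133, -745/266, -111/38)

Set up U = [u_1 | ... | u_2] ∈ R^(4×2). The projector onto W = col(U) is P = U (U^T U)^(-1) U^T.
Compute U^T U =
  [22, -8]
  [-8, 15],
and U^T v = (21, -8).
Solve U^T U · c = U^T v for the coefficients: c = (251/266, -4/133). The projection is proj_W(v) = U c.
Check: (v - proj_W(v)) · u_1 = 0  (should be 0).
Check: (v - proj_W(v)) · u_2 = 0  (should be 0).
Result: proj_W(v) = (-255/133, 8/133, -745/266, -111/38).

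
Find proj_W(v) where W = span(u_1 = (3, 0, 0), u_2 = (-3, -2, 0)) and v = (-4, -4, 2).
proj_W(v) = (-4, -4, 0)

Set up U = [u_1 | ... | u_2] ∈ R^(3×2). The projector onto W = col(U) is P = U (U^T U)^(-1) U^T.
Compute U^T U =
  [9, -9]
  [-9, 13],
and U^T v = (-12, 20).
Solve U^T U · c = U^T v for the coefficients: c = (2/3, 2). The projection is proj_W(v) = U c.
Check: (v - proj_W(v)) · u_1 = 0  (should be 0).
Check: (v - proj_W(v)) · u_2 = 0  (should be 0).
Result: proj_W(v) = (-4, -4, 0).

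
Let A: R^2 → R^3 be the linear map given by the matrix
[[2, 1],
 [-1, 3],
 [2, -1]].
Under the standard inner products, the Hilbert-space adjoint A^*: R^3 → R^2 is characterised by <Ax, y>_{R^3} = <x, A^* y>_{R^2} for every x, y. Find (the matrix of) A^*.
A^* = A^T =
[[2, -1, 2],
 [1, 3, -1]]

For real matrices with standard dot products, the defining identity <Ax, y> = <x, A^* y> gives (Ax)^T y = x^T (A^*) y, i.e. x^T A^T y = x^T (A^*) y. Since this holds for all x, y, we must have A^* = A^T. Therefore
A^* =
[[2, -1, 2],
 [1, 3, -1]].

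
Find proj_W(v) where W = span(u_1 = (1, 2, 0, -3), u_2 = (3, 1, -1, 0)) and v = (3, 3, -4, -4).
proj_W(v) = (508/129, 421/129, -119/129, -151/43)

Set up U = [u_1 | ... | u_2] ∈ R^(4×2). The projector onto W = col(U) is P = U (U^T U)^(-1) U^T.
Compute U^T U =
  [14, 5]
  [5, 11],
and U^T v = (21, 16).
Solve U^T U · c = U^T v for the coefficients: c = (151/129, 119/129). The projection is proj_W(v) = U c.
Check: (v - proj_W(v)) · u_1 = 0  (should be 0).
Check: (v - proj_W(v)) · u_2 = 0  (should be 0).
Result: proj_W(v) = (508/129, 421/129, -119/129, -151/43).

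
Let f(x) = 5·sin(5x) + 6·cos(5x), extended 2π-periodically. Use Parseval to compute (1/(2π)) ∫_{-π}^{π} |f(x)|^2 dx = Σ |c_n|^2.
Σ |c_n|^2 = 61/2

Expand |f|^2 and use orthogonality of {sin(nx), cos(mx)} on [-π, π]:
  ∫_{-π}^{π} sin(nx)^2 dx = π, ∫ cos(mx)^2 dx = π, and cross terms integrate to 0.
So ∫_{-π}^{π} f(x)^2 dx = 5^2 · π + 6^2 · π = (25 + 36)π.
Divide by 2π: (25 + 36)/2 = 61/2.
By Parseval, this equals Σ |c_n|^2.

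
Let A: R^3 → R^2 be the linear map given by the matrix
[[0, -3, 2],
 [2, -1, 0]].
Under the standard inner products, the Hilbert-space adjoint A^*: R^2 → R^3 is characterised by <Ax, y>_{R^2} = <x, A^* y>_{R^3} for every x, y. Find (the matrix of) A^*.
A^* = A^T =
[[0, 2],
 [-3, -1],
 [2, 0]]

For real matrices with standard dot products, the defining identity <Ax, y> = <x, A^* y> gives (Ax)^T y = x^T (A^*) y, i.e. x^T A^T y = x^T (A^*) y. Since this holds for all x, y, we must have A^* = A^T. Therefore
A^* =
[[0, 2],
 [-3, -1],
 [2, 0]].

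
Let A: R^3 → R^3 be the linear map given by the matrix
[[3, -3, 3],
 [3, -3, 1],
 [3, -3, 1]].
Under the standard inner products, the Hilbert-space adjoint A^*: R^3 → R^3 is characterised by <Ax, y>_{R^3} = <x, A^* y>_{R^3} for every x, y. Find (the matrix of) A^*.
A^* = A^T =
[[3, 3, 3],
 [-3, -3, -3],
 [3, 1, 1]]

For real matrices with standard dot products, the defining identity <Ax, y> = <x, A^* y> gives (Ax)^T y = x^T (A^*) y, i.e. x^T A^T y = x^T (A^*) y. Since this holds for all x, y, we must have A^* = A^T. Therefore
A^* =
[[3, 3, 3],
 [-3, -3, -3],
 [3, 1, 1]].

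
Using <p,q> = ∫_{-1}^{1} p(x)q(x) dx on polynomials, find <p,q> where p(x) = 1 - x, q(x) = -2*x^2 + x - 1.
<p,q> = -4

Expand the product: p(x)·q(x) = 2*x^3 - 3*x^2 + 2*x - 1.
∫_{-1}^{1} of each monomial x^k gives [2/(k+1) if k even, 0 if k odd]. Integrating term-by-term (or equivalently evaluating the antiderivative F(x) = x^4/2 - x^3 + x^2 - x at the endpoints):
  F(1) − F(−1) = -1/2 − (7/2) = -4.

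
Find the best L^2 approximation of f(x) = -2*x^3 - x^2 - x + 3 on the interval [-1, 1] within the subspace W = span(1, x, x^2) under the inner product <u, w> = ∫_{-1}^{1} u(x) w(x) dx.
g(x) = -x^2 - 11*x/5 + 3

The best approximation g ∈ W is the orthogonal projection of f onto W. Writing g = a_0 + a_1 x + a_2 x^2, the coefficients solve the normal equations G · a = b where
  G_{ij} = <φ_i, φ_j> and b_i = <f, φ_i>, with φ_0 = 1, φ_1 = x, φ_2 = x^2.
G =
  [2, 0, 2/3]
  [0, 2/3, 0]
  [2/3, 0, 2/5],
b = (16/3, -22/15, 8/5).
Solving gives a_0 = 3, a_1 = -11/5, a_2 = -1, so
  g(x) = -x^2 - 11*x/5 + 3.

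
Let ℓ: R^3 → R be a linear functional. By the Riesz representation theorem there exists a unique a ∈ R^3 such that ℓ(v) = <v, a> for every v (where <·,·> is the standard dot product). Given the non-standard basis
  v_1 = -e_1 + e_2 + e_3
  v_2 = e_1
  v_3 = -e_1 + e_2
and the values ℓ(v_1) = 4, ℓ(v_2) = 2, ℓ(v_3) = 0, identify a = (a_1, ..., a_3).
a = (2, 2, 4)

Write a = (a_1, ..., a_3) in the standard basis. For each basis vector v_i, ℓ(v_i) = <v_i, a> is a linear equation in the a_j's. Collect the n equations into a matrix system V a = ℓ, where row i of V is v_i (expressed in the standard basis). Since V is invertible (lower-triangular with 1s on the diagonal, up to permutation), solve by back-substitution:
  V =
[[-1, 1, 1],
 [1, 0, 0],
 [-1, 1, 0]]
  V a = (4, 2, 0)
Solving gives a = (2, 2, 4).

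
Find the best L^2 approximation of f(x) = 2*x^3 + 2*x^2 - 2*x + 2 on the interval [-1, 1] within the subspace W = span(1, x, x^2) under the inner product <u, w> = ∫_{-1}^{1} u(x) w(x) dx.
g(x) = 2*x^2 - 4*x/5 + 2

The best approximation g ∈ W is the orthogonal projection of f onto W. Writing g = a_0 + a_1 x + a_2 x^2, the coefficients solve the normal equations G · a = b where
  G_{ij} = <φ_i, φ_j> and b_i = <f, φ_i>, with φ_0 = 1, φ_1 = x, φ_2 = x^2.
G =
  [2, 0, 2/3]
  [0, 2/3, 0]
  [2/3, 0, 2/5],
b = (16/3, -8/15, 32/15).
Solving gives a_0 = 2, a_1 = -4/5, a_2 = 2, so
  g(x) = 2*x^2 - 4*x/5 + 2.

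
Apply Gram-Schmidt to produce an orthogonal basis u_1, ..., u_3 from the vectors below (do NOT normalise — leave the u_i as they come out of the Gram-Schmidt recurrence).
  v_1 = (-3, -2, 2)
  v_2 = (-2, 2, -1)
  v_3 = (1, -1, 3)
Orthogonal basis:
  u_1 = (-3, -2, 2)
  u_2 = (-2, 2, -1)
  u_3 = (50/153, 175/153, 250/153)

Apply the Gram-Schmidt recurrence
  u_1 = v_1
  u_i = v_i − Σ_{j<i} ((v_i · u_j) / (u_j · u_j)) · u_j.

Step by step this gives:
  u_1 = (-3, -2, 2)
  u_2 = (-2, 2, -1)
  u_3 = (50/153, 175/153, 250/153)

Orthogonality check:
  u_2 · u_1 = 0 (should be 0)
  u_3 · u_1 = 0 (should be 0)
  u_3 · u_2 = 0 (should be 0)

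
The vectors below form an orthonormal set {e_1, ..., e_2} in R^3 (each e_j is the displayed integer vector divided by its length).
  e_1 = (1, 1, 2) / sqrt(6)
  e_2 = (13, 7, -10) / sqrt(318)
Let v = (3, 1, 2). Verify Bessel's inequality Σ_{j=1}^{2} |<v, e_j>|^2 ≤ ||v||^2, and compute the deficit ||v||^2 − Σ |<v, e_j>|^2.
Σ |<v, e_j>|^2 = 678/53; ||v||^2 = 14; deficit = 64/53

Write each e_j = u_j / sqrt(<u_j, u_j>) where u_j is the displayed integer vector. Then <v, e_j> = <v, u_j> / sqrt(<u_j, u_j>), so |<v, e_j>|^2 = <v, u_j>^2 / <u_j, u_j>.
Coefficients: <v, e_1> = 8/sqrt(6), <v, e_2> = 26/sqrt(318).
Square and sum: Σ |<v, e_j>|^2 = 678/53.
Compute ||v||^2 = v·v = 14.
Deficit = 14 − 678/53 = 64/53 ≥ 0, confirming Bessel's inequality. (The deficit equals ||v − Σ <v,e_j> e_j||^2, the squared distance from v to span{e_j}.)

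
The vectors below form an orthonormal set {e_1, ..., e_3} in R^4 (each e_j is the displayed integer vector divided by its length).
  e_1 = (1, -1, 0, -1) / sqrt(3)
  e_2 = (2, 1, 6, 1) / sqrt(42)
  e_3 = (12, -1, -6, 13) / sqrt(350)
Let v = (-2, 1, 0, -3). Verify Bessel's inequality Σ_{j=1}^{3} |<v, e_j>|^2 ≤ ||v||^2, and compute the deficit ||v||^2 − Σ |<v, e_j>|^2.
Σ |<v, e_j>|^2 = 314/25; ||v||^2 = 14; deficit = 36/25

Write each e_j = u_j / sqrt(<u_j, u_j>) where u_j is the displayed integer vector. Then <v, e_j> = <v, u_j> / sqrt(<u_j, u_j>), so |<v, e_j>|^2 = <v, u_j>^2 / <u_j, u_j>.
Coefficients: <v, e_1> = 0/sqrt(3), <v, e_2> = -6/sqrt(42), <v, e_3> = -64/sqrt(350).
Square and sum: Σ |<v, e_j>|^2 = 314/25.
Compute ||v||^2 = v·v = 14.
Deficit = 14 − 314/25 = 36/25 ≥ 0, confirming Bessel's inequality. (The deficit equals ||v − Σ <v,e_j> e_j||^2, the squared distance from v to span{e_j}.)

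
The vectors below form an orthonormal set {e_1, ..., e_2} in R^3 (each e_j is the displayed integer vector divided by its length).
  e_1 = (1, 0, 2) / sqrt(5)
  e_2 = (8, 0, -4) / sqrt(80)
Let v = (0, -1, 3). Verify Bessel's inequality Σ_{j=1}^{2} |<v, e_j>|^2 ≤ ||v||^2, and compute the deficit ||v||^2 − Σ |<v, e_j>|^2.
Σ |<v, e_j>|^2 = 9; ||v||^2 = 10; deficit = 1

Write each e_j = u_j / sqrt(<u_j, u_j>) where u_j is the displayed integer vector. Then <v, e_j> = <v, u_j> / sqrt(<u_j, u_j>), so |<v, e_j>|^2 = <v, u_j>^2 / <u_j, u_j>.
Coefficients: <v, e_1> = 6/sqrt(5), <v, e_2> = -12/sqrt(80).
Square and sum: Σ |<v, e_j>|^2 = 9.
Compute ||v||^2 = v·v = 10.
Deficit = 10 − 9 = 1 ≥ 0, confirming Bessel's inequality. (The deficit equals ||v − Σ <v,e_j> e_j||^2, the squared distance from v to span{e_j}.)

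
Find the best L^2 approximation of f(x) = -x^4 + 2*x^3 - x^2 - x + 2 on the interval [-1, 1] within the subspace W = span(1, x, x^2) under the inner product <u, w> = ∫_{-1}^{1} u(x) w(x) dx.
g(x) = -13*x^2/7 + x/5 + 73/35

The best approximation g ∈ W is the orthogonal projection of f onto W. Writing g = a_0 + a_1 x + a_2 x^2, the coefficients solve the normal equations G · a = b where
  G_{ij} = <φ_i, φ_j> and b_i = <f, φ_i>, with φ_0 = 1, φ_1 = x, φ_2 = x^2.
G =
  [2, 0, 2/3]
  [0, 2/3, 0]
  [2/3, 0, 2/5],
b = (44/15, 2/15, 68/105).
Solving gives a_0 = 73/35, a_1 = 1/5, a_2 = -13/7, so
  g(x) = -13*x^2/7 + x/5 + 73/35.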